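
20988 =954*22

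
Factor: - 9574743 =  - 3^1 * 61^1*52321^1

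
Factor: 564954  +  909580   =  2^1*29^1*25423^1  =  1474534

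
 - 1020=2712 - 3732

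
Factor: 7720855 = 5^1*1544171^1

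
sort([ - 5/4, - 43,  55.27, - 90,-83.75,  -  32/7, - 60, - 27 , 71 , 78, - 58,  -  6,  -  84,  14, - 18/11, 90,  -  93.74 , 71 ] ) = [  -  93.74,-90 , - 84 , - 83.75, - 60, - 58, - 43, - 27, - 6,  -  32/7,  -  18/11, - 5/4, 14 , 55.27 , 71  ,  71, 78, 90 ]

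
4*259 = 1036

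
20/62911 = 20/62911 = 0.00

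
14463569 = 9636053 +4827516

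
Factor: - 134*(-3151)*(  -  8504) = -2^4*23^1 * 67^1 * 137^1*1063^1=- 3590677936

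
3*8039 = 24117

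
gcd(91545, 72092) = 1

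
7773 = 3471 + 4302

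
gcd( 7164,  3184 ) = 796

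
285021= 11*25911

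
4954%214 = 32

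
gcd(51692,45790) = 2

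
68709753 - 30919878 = 37789875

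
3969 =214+3755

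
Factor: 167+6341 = 2^2*1627^1 = 6508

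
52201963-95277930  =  -43075967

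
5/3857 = 5/3857 = 0.00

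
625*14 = 8750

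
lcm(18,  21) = 126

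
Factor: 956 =2^2*239^1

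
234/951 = 78/317 = 0.25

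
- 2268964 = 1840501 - 4109465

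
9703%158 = 65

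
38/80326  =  19/40163 = 0.00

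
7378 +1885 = 9263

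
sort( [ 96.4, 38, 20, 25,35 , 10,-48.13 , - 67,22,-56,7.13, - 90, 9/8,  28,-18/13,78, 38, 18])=[  -  90,-67 ,-56 , - 48.13,  -  18/13, 9/8, 7.13, 10,18,  20,  22,25 , 28, 35, 38,38 , 78 , 96.4]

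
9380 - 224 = 9156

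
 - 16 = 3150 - 3166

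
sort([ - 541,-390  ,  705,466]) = [-541,-390,466,705 ]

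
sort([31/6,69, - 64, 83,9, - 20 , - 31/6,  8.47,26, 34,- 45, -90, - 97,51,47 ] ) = [ - 97, - 90, - 64,-45,-20,  -  31/6,31/6,8.47,9,26,34,47,51, 69,83]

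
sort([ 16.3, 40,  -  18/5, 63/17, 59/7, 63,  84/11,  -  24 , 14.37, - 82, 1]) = [ - 82,-24,- 18/5,1 , 63/17, 84/11, 59/7, 14.37, 16.3, 40, 63 ] 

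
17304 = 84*206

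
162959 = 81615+81344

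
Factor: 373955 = 5^1* 29^1*2579^1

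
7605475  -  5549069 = 2056406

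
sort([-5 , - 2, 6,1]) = [- 5, - 2,1, 6 ]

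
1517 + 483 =2000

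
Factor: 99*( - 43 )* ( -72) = 2^3*3^4*11^1*43^1 = 306504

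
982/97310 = 491/48655 = 0.01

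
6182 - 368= 5814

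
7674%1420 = 574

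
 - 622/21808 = - 1 + 10593/10904 = - 0.03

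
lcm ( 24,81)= 648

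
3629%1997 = 1632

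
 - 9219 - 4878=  - 14097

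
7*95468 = 668276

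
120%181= 120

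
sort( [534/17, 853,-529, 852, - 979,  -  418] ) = [ - 979,-529, - 418 , 534/17, 852,853]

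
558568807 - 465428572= 93140235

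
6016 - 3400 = 2616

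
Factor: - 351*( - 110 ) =38610 = 2^1* 3^3*5^1*11^1*13^1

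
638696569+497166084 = 1135862653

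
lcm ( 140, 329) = 6580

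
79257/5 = 15851+ 2/5 = 15851.40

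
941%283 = 92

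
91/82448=91/82448 = 0.00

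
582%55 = 32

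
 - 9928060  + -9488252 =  - 19416312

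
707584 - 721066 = -13482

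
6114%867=45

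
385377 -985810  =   - 600433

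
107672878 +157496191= 265169069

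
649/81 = 8 + 1/81 = 8.01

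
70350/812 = 5025/58 = 86.64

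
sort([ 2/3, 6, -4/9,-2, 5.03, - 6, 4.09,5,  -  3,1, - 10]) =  [ - 10,-6, - 3, - 2,  -  4/9, 2/3, 1, 4.09, 5,5.03, 6 ] 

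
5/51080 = 1/10216 = 0.00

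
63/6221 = 63/6221 = 0.01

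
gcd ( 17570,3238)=2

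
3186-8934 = -5748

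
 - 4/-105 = 4/105 = 0.04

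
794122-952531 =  - 158409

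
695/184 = 3 + 143/184 = 3.78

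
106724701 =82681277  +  24043424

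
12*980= 11760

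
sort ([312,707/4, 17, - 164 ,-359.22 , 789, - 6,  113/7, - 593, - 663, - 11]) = [ - 663 , - 593 , - 359.22, - 164, - 11, - 6,113/7, 17,707/4,  312, 789]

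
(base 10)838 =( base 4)31012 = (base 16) 346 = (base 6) 3514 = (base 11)6A2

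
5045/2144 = 2+757/2144  =  2.35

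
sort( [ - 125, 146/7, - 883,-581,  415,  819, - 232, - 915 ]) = [ - 915, - 883, - 581, - 232,  -  125,146/7, 415, 819] 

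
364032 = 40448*9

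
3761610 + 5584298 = 9345908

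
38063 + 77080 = 115143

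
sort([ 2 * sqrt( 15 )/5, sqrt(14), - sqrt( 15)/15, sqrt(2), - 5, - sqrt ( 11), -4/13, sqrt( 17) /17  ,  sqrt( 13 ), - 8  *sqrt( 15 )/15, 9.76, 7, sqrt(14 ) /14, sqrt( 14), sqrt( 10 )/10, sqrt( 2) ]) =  [ - 5, - sqrt ( 11 ),  -  8*sqrt(15)/15, - 4/13, - sqrt( 15)/15 , sqrt( 17) /17, sqrt(14) /14, sqrt(10)/10, sqrt( 2), sqrt( 2 ), 2*sqrt ( 15 ) /5,sqrt ( 13), sqrt ( 14), sqrt( 14),7, 9.76]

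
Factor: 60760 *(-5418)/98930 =  -  32919768/9893 =- 2^3*3^2*7^3  *13^( - 1 )*31^1*43^1*761^(-1 ) 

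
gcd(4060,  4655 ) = 35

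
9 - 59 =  - 50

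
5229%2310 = 609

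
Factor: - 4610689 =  - 17^1 * 271217^1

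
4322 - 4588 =-266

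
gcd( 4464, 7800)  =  24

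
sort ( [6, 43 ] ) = [ 6, 43 ]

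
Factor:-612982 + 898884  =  2^1 *163^1*877^1 = 285902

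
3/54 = 1/18=0.06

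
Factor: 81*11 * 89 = 79299=3^4 * 11^1 * 89^1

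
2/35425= 2/35425 = 0.00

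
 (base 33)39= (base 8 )154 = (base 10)108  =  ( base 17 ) 66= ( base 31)3f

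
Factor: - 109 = -109^1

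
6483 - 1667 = 4816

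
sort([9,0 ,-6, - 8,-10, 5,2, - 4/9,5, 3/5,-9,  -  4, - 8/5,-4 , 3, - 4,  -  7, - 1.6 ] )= [-10, -9, - 8,  -  7, - 6, - 4,  -  4, -4, - 1.6, - 8/5 , - 4/9, 0, 3/5,  2, 3,5,5, 9] 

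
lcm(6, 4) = 12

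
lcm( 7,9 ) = 63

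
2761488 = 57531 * 48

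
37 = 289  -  252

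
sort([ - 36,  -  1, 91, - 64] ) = [ - 64, - 36, -1, 91 ]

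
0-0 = 0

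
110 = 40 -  - 70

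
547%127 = 39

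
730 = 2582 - 1852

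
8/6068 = 2/1517=   0.00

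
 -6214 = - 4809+-1405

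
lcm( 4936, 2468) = 4936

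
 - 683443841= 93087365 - 776531206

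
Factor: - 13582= - 2^1 * 6791^1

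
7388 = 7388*1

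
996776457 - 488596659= 508179798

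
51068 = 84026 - 32958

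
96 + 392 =488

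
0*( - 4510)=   0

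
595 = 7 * 85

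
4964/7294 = 2482/3647  =  0.68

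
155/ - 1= -155 + 0/1= -155.00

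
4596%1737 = 1122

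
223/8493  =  223/8493 = 0.03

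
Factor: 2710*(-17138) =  - 2^2*5^1*11^1*19^1*41^1*271^1=- 46443980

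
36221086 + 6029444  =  42250530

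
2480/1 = 2480 = 2480.00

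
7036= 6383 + 653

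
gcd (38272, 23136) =32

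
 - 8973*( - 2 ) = 17946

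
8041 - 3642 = 4399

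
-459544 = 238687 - 698231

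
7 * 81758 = 572306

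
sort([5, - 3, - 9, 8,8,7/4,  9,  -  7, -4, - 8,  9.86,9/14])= [ - 9, - 8, - 7, - 4,-3,  9/14,7/4, 5,8,  8,  9, 9.86]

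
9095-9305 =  -210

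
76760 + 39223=115983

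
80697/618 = 26899/206 = 130.58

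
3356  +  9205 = 12561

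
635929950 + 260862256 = 896792206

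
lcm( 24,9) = 72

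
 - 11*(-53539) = 588929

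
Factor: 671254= 2^1*37^1*47^1*193^1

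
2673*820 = 2191860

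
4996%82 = 76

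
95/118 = 95/118 = 0.81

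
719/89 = 719/89 = 8.08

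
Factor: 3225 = 3^1*5^2*43^1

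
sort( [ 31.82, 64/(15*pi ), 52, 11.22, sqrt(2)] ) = [64/ ( 15 * pi)  ,  sqrt( 2), 11.22, 31.82,52] 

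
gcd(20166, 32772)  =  6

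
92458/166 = 46229/83 = 556.98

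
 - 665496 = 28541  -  694037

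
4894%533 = 97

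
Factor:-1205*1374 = - 2^1*3^1*5^1*229^1* 241^1= - 1655670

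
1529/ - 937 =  - 1529/937 = - 1.63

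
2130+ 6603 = 8733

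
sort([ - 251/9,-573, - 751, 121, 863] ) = [ - 751, - 573, - 251/9,121 , 863] 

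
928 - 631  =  297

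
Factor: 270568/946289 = 2^3*23^( - 1)*31^1*1091^1*41143^(  -  1)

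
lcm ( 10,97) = 970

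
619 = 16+603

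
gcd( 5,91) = 1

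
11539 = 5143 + 6396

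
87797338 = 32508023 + 55289315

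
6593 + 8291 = 14884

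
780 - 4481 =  - 3701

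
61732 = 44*1403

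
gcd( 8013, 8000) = 1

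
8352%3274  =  1804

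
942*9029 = 8505318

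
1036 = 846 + 190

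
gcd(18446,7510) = 2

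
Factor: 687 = 3^1 * 229^1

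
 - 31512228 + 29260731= - 2251497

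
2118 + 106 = 2224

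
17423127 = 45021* 387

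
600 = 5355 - 4755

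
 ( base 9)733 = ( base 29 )KH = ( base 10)597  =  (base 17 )212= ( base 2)1001010101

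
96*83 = 7968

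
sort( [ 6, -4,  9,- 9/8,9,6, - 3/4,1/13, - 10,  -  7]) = [-10, - 7,  -  4, -9/8,-3/4, 1/13,6, 6, 9, 9] 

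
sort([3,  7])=[ 3,  7]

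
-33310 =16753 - 50063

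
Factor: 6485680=2^4 * 5^1 *81071^1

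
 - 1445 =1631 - 3076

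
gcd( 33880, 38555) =55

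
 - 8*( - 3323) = 26584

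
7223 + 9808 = 17031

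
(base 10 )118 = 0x76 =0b1110110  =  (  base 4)1312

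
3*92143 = 276429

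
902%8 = 6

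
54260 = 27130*2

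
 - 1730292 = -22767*76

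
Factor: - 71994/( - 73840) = 39/40 = 2^(  -  3)*3^1* 5^( - 1)*13^1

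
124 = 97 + 27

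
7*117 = 819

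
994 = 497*2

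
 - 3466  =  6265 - 9731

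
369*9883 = 3646827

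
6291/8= 6291/8 = 786.38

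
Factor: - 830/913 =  - 2^1*5^1*11^ (  -  1) = -  10/11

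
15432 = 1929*8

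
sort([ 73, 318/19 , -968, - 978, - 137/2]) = [ - 978, - 968,-137/2 , 318/19,73]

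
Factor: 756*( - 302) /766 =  - 2^2 * 3^3*7^1*151^1*383^( - 1) = -  114156/383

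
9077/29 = 313 = 313.00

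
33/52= 33/52=0.63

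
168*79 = 13272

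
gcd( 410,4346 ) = 82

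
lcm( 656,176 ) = 7216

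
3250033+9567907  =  12817940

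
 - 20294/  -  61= 332  +  42/61 =332.69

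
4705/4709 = 4705/4709=   1.00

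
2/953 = 2/953 = 0.00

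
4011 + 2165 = 6176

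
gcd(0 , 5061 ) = 5061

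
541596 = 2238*242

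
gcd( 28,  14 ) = 14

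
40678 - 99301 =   -  58623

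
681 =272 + 409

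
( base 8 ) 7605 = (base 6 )30221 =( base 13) 1a68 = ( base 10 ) 3973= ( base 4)332011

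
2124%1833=291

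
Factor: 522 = 2^1*3^2 * 29^1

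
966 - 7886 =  - 6920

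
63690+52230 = 115920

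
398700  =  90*4430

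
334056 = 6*55676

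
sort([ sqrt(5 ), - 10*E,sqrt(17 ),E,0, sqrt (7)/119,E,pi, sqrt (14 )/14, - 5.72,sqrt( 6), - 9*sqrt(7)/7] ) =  [ - 10*E, - 5.72, - 9*sqrt (7 ) /7,0, sqrt( 7 ) /119,sqrt(14)/14,sqrt(5),sqrt(6),  E, E, pi,  sqrt( 17 )] 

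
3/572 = 3/572= 0.01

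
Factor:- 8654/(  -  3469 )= 2^1*3469^( - 1 )*4327^1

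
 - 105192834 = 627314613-732507447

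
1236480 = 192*6440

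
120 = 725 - 605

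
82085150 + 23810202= 105895352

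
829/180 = 4  +  109/180 =4.61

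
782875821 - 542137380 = 240738441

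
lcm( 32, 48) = 96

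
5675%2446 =783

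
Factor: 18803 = 18803^1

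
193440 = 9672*20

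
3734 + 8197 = 11931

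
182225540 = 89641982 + 92583558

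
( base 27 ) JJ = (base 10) 532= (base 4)20110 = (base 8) 1024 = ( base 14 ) 2a0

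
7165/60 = 1433/12 = 119.42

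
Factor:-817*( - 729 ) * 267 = 3^7 * 19^1*43^1*89^1  =  159023331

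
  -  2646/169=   -  2646/169= -  15.66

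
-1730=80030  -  81760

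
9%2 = 1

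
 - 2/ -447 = 2/447 = 0.00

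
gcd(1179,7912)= 1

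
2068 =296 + 1772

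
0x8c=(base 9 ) 165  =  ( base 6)352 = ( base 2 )10001100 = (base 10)140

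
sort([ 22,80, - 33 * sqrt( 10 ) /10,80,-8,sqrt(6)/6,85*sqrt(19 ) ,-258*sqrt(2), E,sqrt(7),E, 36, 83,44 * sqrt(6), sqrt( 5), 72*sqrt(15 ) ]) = [ - 258*sqrt(2 ), - 33*sqrt(10 )/10,-8,  sqrt( 6)/6,sqrt( 5 ) , sqrt( 7 ),E , E, 22 , 36,  80, 80 , 83, 44*sqrt(6),72*sqrt ( 15 ),85*sqrt(19)] 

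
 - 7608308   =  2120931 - 9729239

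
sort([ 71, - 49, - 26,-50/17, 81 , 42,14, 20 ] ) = [ - 49, -26, -50/17, 14,20,42,71, 81 ]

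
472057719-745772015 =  - 273714296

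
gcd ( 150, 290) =10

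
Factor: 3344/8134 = 1672/4067 = 2^3*7^( - 2)*11^1*19^1* 83^(-1)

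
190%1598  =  190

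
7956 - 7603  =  353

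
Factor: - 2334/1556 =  - 2^(- 1 )*3^1 = -  3/2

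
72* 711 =51192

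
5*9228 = 46140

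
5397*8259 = 44573823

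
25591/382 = 66 + 379/382 = 66.99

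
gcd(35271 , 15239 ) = 1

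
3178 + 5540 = 8718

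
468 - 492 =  - 24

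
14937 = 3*4979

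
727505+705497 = 1433002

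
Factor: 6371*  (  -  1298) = -8269558 = - 2^1*11^1 * 23^1*59^1*277^1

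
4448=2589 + 1859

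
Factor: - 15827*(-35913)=3^1*7^2* 17^1 * 19^1*11971^1 = 568395051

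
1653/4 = 1653/4 = 413.25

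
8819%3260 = 2299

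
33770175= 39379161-5608986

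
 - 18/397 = -18/397 = - 0.05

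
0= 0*93792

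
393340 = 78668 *5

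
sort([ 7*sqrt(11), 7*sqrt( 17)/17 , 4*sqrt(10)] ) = [7*sqrt(17)/17, 4*sqrt( 10),7*sqrt( 11 )]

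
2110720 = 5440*388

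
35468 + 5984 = 41452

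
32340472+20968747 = 53309219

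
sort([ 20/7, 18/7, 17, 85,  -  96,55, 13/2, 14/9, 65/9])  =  [ - 96, 14/9, 18/7,  20/7 , 13/2,65/9, 17, 55 , 85] 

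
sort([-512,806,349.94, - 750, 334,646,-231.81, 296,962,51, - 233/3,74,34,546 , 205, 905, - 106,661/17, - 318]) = [ -750, - 512,- 318, - 231.81, - 106, - 233/3,34,661/17,51, 74,205, 296 , 334 , 349.94, 546, 646,  806, 905,  962 ] 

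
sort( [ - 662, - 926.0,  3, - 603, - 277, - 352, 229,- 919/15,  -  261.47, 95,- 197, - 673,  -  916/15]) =[- 926.0, - 673, - 662, - 603,- 352,- 277,-261.47,-197,-919/15, - 916/15, 3,95, 229] 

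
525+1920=2445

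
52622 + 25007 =77629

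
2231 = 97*23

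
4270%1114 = 928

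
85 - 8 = 77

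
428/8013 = 428/8013= 0.05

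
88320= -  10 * ( - 8832)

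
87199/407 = 214 + 101/407 = 214.25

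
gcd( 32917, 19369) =1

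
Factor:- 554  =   - 2^1 *277^1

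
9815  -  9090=725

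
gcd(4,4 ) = 4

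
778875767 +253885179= 1032760946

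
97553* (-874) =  - 85261322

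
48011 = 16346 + 31665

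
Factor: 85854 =2^1 * 3^1*41^1 *349^1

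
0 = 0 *19958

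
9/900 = 1/100 = 0.01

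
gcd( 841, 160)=1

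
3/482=3/482 = 0.01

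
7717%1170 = 697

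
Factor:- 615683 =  - 263^1*2341^1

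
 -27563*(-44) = 1212772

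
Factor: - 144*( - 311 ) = 2^4*3^2*311^1 = 44784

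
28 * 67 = 1876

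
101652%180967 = 101652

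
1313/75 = 1313/75 = 17.51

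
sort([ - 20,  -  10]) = [  -  20, - 10 ]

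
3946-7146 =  - 3200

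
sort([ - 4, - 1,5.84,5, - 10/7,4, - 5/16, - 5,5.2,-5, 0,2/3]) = [-5 , - 5, - 4, - 10/7, - 1, - 5/16,0,2/3,4, 5,5.2,5.84]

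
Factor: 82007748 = 2^2*3^3*53^1*14327^1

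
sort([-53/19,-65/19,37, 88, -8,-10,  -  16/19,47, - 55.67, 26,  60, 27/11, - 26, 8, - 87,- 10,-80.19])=[-87,-80.19, -55.67, - 26,  -  10,-10 , - 8, - 65/19, - 53/19, - 16/19,27/11, 8,26,  37,47,60,88 ]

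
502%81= 16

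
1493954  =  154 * 9701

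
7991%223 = 186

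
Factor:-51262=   -  2^1*19^2*71^1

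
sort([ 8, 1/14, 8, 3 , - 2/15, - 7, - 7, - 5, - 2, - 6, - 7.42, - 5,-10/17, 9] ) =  [ - 7.42,-7, - 7,-6, - 5, - 5, - 2, - 10/17,-2/15, 1/14, 3,  8,  8 , 9]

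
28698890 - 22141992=6556898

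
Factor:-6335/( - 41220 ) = 2^( - 2)*3^ ( - 2 )*7^1*181^1*229^( - 1 )=1267/8244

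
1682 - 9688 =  - 8006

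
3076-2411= 665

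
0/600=0 = 0.00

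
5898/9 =655 + 1/3 = 655.33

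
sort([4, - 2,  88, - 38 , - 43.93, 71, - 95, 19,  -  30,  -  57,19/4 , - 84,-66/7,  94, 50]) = [-95,-84, - 57,  -  43.93,-38, - 30,-66/7 ,-2,4,  19/4,19, 50, 71, 88, 94]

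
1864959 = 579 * 3221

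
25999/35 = 25999/35  =  742.83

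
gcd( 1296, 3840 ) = 48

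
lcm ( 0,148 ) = 0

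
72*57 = 4104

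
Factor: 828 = 2^2 * 3^2  *23^1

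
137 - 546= - 409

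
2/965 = 2/965 = 0.00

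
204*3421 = 697884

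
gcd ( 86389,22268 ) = 1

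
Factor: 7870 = 2^1*5^1*787^1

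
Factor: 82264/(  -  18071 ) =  - 2^3*7^1 * 13^1* 17^ ( - 1)*113^1*1063^( - 1 ) 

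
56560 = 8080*7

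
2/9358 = 1/4679 = 0.00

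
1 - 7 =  - 6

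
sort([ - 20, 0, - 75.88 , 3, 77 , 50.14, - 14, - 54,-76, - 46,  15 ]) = [ - 76, - 75.88, - 54, - 46,  -  20, - 14 , 0, 3, 15, 50.14 , 77] 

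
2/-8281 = -2/8281 = - 0.00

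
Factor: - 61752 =- 2^3*3^1*31^1*83^1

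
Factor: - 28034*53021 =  - 1486390714 = - 2^1*37^1*107^1 * 131^1*1433^1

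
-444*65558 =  - 29107752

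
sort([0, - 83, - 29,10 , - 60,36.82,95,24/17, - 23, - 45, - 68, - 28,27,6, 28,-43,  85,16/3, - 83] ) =[ - 83,- 83, - 68,-60, - 45, - 43, - 29, - 28,-23, 0,24/17,  16/3, 6,10, 27,28, 36.82, 85 , 95 ]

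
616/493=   616/493 = 1.25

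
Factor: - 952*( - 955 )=909160 = 2^3*5^1*7^1*17^1*191^1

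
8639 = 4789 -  - 3850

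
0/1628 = 0 = 0.00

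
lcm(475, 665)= 3325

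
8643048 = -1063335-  - 9706383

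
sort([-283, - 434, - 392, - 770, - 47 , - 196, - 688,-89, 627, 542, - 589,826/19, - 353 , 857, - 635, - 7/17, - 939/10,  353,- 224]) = [ - 770, - 688, - 635,-589 , - 434, - 392 ,  -  353, - 283, - 224, - 196, - 939/10, - 89,-47,  -  7/17,826/19,353, 542, 627,857]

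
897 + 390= 1287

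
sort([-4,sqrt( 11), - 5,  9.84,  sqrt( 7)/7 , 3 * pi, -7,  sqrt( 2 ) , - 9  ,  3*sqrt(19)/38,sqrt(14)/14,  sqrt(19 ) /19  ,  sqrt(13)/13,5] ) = [ -9, - 7, - 5, - 4, sqrt( 19) /19 , sqrt(14 ) /14,sqrt (13)/13,3 * sqrt( 19 ) /38, sqrt(7) /7,sqrt( 2),  sqrt( 11) , 5,3*pi,9.84]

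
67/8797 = 67/8797 = 0.01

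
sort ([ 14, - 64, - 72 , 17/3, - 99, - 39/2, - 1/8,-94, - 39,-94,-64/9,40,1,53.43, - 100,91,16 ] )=[- 100  , - 99  , - 94, - 94, - 72, - 64, - 39, - 39/2, - 64/9,  -  1/8,1,17/3, 14,16, 40,53.43, 91]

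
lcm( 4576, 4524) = 398112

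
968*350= 338800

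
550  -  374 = 176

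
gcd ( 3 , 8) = 1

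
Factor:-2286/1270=-9/5=- 3^2* 5^(-1)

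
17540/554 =31 + 183/277= 31.66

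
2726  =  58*47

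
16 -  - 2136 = 2152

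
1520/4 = 380 = 380.00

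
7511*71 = 533281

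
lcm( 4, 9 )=36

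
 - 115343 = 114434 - 229777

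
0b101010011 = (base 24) e3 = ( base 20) GJ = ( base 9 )416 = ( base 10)339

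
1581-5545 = - 3964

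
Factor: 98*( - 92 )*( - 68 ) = 613088 = 2^5*7^2  *  17^1*23^1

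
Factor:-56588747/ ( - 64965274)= 2^( - 1)*11^( - 1)*31^( - 1)*239^1*95257^(-1)*236773^1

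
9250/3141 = 2+2968/3141 = 2.94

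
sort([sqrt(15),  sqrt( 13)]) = [ sqrt( 13), sqrt(15) ]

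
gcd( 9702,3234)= 3234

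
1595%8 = 3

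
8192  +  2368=10560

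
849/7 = 849/7 = 121.29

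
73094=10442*7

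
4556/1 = 4556=4556.00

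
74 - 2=72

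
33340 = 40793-7453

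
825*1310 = 1080750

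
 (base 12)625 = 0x37d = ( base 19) 290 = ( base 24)1D5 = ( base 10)893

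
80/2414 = 40/1207 =0.03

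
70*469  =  32830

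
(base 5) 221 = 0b111101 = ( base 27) 27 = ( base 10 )61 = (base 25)2B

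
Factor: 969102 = 2^1*3^2*17^1* 3167^1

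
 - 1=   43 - 44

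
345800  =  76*4550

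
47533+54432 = 101965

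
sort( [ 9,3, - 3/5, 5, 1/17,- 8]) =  [ - 8, - 3/5, 1/17 , 3,5, 9]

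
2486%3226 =2486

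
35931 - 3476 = 32455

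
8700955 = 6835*1273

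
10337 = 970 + 9367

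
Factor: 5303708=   2^2 * 23^1 * 57649^1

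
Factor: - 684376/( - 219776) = 2^(  -  4)*7^1*11^2*17^( - 1 ) =847/272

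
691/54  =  691/54 = 12.80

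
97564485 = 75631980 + 21932505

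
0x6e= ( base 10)110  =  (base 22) 50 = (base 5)420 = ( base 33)3B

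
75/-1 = -75/1 = - 75.00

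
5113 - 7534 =-2421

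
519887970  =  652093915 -132205945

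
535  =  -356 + 891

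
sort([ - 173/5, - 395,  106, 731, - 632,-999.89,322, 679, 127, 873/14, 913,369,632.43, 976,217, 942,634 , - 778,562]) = [- 999.89,-778,  -  632, - 395, - 173/5, 873/14,106,127, 217, 322,369,562,632.43,  634,679, 731, 913, 942 , 976]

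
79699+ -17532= 62167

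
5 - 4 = 1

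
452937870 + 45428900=498366770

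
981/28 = 35  +  1/28 = 35.04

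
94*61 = 5734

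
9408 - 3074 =6334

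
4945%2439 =67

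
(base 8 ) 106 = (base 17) 42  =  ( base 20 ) 3a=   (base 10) 70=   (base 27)2G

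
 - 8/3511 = - 8/3511 = - 0.00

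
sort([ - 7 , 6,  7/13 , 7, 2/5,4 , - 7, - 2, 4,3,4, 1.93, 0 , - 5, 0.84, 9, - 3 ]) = [  -  7 , - 7, -5, - 3, - 2,0,2/5, 7/13 , 0.84, 1.93,3,4 , 4,4,6,7 , 9]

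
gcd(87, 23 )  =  1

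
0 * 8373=0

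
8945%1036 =657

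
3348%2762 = 586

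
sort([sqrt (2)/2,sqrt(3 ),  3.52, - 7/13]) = [-7/13,  sqrt( 2)/2, sqrt(3 ),3.52]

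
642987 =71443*9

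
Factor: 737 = 11^1*67^1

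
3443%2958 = 485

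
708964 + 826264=1535228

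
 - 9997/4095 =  - 3 + 176/315 = -2.44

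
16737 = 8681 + 8056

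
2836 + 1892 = 4728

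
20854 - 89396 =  - 68542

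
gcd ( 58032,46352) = 16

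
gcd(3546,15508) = 2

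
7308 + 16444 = 23752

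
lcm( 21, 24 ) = 168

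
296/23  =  12 + 20/23 = 12.87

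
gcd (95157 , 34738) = 1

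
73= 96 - 23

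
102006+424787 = 526793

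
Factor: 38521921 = 37^1*421^1*2473^1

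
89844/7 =12834 +6/7 =12834.86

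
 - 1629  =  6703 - 8332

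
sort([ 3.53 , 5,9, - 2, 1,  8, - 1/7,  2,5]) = [  -  2, - 1/7,1,  2,3.53,5 , 5, 8,9] 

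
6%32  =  6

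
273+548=821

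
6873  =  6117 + 756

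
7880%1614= 1424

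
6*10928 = 65568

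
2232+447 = 2679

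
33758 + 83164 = 116922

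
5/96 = 5/96 = 0.05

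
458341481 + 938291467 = 1396632948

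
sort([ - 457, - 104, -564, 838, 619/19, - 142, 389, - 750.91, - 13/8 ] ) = [ - 750.91 , - 564, - 457, - 142, - 104, - 13/8, 619/19, 389, 838]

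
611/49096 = 611/49096 = 0.01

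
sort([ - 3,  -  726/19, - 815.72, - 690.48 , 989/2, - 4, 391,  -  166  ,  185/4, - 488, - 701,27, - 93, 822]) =[ - 815.72, - 701,  -  690.48, - 488,  -  166, - 93, - 726/19, - 4,-3,  27, 185/4, 391, 989/2,822]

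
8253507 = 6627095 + 1626412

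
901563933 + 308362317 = 1209926250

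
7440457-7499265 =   -  58808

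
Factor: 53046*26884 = 2^3 * 3^2*7^1 * 11^1*13^1*47^1*421^1= 1426088664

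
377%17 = 3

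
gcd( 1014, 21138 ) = 78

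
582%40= 22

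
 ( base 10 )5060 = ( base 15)1775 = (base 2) 1001111000100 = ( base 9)6842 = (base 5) 130220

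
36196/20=9049/5 = 1809.80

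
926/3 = 926/3 = 308.67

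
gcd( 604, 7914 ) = 2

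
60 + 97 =157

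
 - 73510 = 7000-80510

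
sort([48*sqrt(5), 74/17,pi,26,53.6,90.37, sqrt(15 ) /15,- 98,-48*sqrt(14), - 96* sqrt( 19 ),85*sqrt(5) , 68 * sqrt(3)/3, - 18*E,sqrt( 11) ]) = [ - 96 * sqrt( 19), -48*sqrt( 14), - 98, - 18*E,sqrt (15)/15,pi,sqrt (11),74/17,26,68* sqrt( 3)/3,53.6 , 90.37,48*sqrt( 5), 85*sqrt(5)]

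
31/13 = 2 + 5/13 = 2.38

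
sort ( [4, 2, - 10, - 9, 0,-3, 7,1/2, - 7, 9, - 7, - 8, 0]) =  [ - 10  ,  -  9, - 8, - 7, - 7, - 3, 0,0 , 1/2, 2, 4,7, 9 ]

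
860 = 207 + 653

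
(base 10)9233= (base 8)22021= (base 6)110425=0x2411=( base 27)CHQ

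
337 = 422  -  85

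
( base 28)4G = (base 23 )5d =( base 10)128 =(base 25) 53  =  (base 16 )80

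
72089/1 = 72089 = 72089.00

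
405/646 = 405/646=0.63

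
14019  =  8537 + 5482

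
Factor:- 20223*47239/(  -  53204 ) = 955314297/53204 =2^ ( -2 )*3^3 * 7^1*47^( - 1 )*97^1*107^1*283^(  -  1 )*487^1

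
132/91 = 132/91 =1.45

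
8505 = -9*( - 945)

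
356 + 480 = 836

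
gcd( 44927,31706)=1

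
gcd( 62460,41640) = 20820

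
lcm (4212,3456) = 134784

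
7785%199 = 24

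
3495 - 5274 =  - 1779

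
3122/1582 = 223/113 = 1.97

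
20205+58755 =78960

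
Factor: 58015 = 5^1*41^1*283^1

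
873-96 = 777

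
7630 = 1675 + 5955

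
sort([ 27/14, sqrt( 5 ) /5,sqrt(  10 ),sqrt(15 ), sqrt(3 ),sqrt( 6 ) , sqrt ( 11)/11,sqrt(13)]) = [ sqrt( 11 ) /11,  sqrt( 5)/5,sqrt(3),  27/14 , sqrt ( 6),sqrt(10) , sqrt(13 ), sqrt( 15) ] 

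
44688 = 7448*6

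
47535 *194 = 9221790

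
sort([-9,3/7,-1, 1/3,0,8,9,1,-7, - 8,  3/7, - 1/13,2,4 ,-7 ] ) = [-9,-8, - 7,- 7, - 1,-1/13, 0,1/3,  3/7,3/7,1,2,4,8,9] 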